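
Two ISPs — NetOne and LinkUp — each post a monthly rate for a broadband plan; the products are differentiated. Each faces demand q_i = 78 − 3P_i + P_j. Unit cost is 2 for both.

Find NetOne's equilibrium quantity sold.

NetOne's profit: π = (P_{NetOne} − 2)(78 − 3P_{NetOne} + P_{LinkUp}).
∂π/∂P_{NetOne} = 84 − 6P_{NetOne} + P_{LinkUp} = 0 ⇒ P_{NetOne} = 14 + (1/6)P_{LinkUp}.
Setting P_{NetOne} = P_{LinkUp} in the reaction function: P_{NetOne} = 14 + (1/6)P_{NetOne}, so P_{NetOne} = 14 / (5/6) = 16.8.
q_{NetOne} = 78 − 3·16.8 + 16.8 = 44.4.

44.4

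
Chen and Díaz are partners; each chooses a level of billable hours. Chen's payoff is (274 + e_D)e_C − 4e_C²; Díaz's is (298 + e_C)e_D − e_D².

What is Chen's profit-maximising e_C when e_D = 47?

Expanding Chen's payoff: 274e_C + e_De_C − 4e_C².
∂π/∂e_C = 274 + e_D − 8e_C = 0, so e_C = 34.25 + 0.125e_D.
At e_D = 47: e_C = 34.25 + 0.125·47 = 40.125.

40.125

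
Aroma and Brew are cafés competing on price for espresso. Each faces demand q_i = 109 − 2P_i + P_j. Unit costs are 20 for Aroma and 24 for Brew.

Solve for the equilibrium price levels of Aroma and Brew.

50.2, 51.8

Aroma's profit: π = (P_{Aroma} − 20)(109 − 2P_{Aroma} + P_{Brew}).
∂π/∂P_{Aroma} = 149 − 4P_{Aroma} + P_{Brew} = 0 ⇒ P_{Aroma} = 37.25 + 0.25P_{Brew}.
Similarly P_{Brew} = 39.25 + 0.25P_{Aroma}.
Solving the two reaction functions simultaneously: (1 − (0.25)(0.25))P_{Aroma} = 37.25 + 0.25·39.25, so 0.9375P_{Aroma} = 47.0625 and P_{Aroma} = 50.2.
Then P_{Brew} = 39.25 + 0.25·50.2 = 51.8.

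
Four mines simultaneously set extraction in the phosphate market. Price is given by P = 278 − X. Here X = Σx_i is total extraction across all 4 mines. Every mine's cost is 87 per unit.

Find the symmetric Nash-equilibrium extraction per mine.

38.2

A representative mine's profit is π_i = x_i(278 − X) − 87x_i, with X = x_i + Σ_{j≠i} x_j.
First-order condition: 191 − 2x_i − Σ_{j≠i} x_j = 0.
In a symmetric equilibrium every mine chooses the same x, so Σ_{j≠i} x_j = 3x. The condition becomes 191 − 5x = 0, giving x = 191/5 = 38.2.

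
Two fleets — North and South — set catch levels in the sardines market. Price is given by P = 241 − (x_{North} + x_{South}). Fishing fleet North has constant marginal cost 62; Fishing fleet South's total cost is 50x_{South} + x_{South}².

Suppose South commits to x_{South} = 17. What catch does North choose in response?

81

Fishing fleet North's profit: π = x_{North}(241 − (x_{North} + x_{South})) − 62x_{North}.
∂π/∂x_{North} = 179 − 2x_{North} − x_{South} = 0, so x_{North} = 89.5 − 0.5x_{South}.
At x_{South} = 17: x_{North} = 89.5 − 0.5·17 = 81.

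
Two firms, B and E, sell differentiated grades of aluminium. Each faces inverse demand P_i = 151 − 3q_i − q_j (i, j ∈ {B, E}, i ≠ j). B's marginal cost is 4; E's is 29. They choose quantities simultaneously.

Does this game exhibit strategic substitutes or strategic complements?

Firm B's profit: π = q_B(151 − 3q_B − q_E) − 4q_B.
∂π/∂q_B = 147 − 6q_B − q_E = 0 ⇒ q_B = 24.5 − (1/6)q_E.
The best-response slope dq_B/dq_E = −1/6 < 0: the reaction function is downward-sloping, so the choices are strategic substitutes.

strategic substitutes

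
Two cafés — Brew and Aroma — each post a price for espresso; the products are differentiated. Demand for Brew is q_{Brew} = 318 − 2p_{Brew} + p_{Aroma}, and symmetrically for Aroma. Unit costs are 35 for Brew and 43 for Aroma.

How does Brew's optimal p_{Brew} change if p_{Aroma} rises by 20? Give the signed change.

Brew's profit: π = (p_{Brew} − 35)(318 − 2p_{Brew} + p_{Aroma}).
∂π/∂p_{Brew} = 388 − 4p_{Brew} + p_{Aroma} = 0 ⇒ p_{Brew} = 97 + 0.25p_{Aroma}.
The reaction-function slope is 0.25, so a 20-unit rise in p_{Aroma} moves p_{Brew} by 0.25 × 20 = 5. Brew's best response rises — the actions are strategic complements.

5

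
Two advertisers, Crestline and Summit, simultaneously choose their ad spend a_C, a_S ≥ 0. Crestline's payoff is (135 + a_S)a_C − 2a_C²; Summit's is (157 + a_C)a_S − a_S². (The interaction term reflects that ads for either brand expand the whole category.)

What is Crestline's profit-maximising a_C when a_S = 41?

44

Expanding Crestline's payoff: 135a_C + a_Sa_C − 2a_C².
∂π/∂a_C = 135 + a_S − 4a_C = 0, so a_C = 33.75 + 0.25a_S.
At a_S = 41: a_C = 33.75 + 0.25·41 = 44.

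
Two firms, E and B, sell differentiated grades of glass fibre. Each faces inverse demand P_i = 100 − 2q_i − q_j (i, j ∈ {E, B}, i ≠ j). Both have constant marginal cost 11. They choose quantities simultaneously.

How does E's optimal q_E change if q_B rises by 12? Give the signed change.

Firm E's profit: π = q_E(100 − 2q_E − q_B) − 11q_E.
∂π/∂q_E = 89 − 4q_E − q_B = 0 ⇒ q_E = 22.25 − 0.25q_B.
The reaction-function slope is −0.25, so a 12-unit rise in q_B moves q_E by −0.25 × 12 = −3. E's best response falls — the actions are strategic substitutes.

-3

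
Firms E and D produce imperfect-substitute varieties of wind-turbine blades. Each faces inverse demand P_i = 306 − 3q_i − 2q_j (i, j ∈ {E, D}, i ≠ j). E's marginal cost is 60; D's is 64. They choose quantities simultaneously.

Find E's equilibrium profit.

2883

Firm E's profit: π = q_E(306 − 3q_E − 2q_D) − 60q_E.
∂π/∂q_E = 246 − 6q_E − 2q_D = 0 ⇒ q_E = 41 − (1/3)q_D.
Similarly q_D = 121/3 − (1/3)q_E.
Solving the two reaction functions simultaneously: (1 − (−1/3)(−1/3))q_E = 41 − (1/3)·(121/3), so (8/9)q_E = 248/9 and q_E = 31.
Then q_D = 121/3 − (1/3)·31 = 30.
P_E = 306 − 3·31 − 2·30 = 153.
Profit = (153 − 60)·31 = 2883.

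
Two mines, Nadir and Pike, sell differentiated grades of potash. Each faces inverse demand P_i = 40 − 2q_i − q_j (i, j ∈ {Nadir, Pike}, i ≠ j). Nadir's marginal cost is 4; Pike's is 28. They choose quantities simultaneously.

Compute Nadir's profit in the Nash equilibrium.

Mine Nadir's profit: π = q_{Nadir}(40 − 2q_{Nadir} − q_{Pike}) − 4q_{Nadir}.
∂π/∂q_{Nadir} = 36 − 4q_{Nadir} − q_{Pike} = 0 ⇒ q_{Nadir} = 9 − 0.25q_{Pike}.
Similarly q_{Pike} = 3 − 0.25q_{Nadir}.
Substituting the second reaction function into the first: q_{Nadir} = 9 − 0.25(3 − 0.25q_{Nadir}), which gives 0.9375q_{Nadir} = 8.25 ⇒ q_{Nadir} = 8.8.
Then q_{Pike} = 3 − 0.25·8.8 = 0.8.
P_{Nadir} = 40 − 2·8.8 − 0.8 = 21.6.
Profit = (21.6 − 4)·8.8 = 154.88.

154.88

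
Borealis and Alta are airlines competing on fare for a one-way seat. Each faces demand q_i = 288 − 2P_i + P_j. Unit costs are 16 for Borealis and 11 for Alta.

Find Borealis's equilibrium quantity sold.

Borealis's profit: π = (P_{Borealis} − 16)(288 − 2P_{Borealis} + P_{Alta}).
∂π/∂P_{Borealis} = 320 − 4P_{Borealis} + P_{Alta} = 0 ⇒ P_{Borealis} = 80 + 0.25P_{Alta}.
Similarly P_{Alta} = 77.5 + 0.25P_{Borealis}.
Substituting the second reaction function into the first: P_{Borealis} = 80 + 0.25(77.5 + 0.25P_{Borealis}), which gives 0.9375P_{Borealis} = 99.375 ⇒ P_{Borealis} = 106.
Then P_{Alta} = 77.5 + 0.25·106 = 104.
q_{Borealis} = 288 − 2·106 + 104 = 180.

180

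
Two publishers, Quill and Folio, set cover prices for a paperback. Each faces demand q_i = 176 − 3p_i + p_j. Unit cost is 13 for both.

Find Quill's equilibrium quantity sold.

90

Quill's profit: π = (p_{Quill} − 13)(176 − 3p_{Quill} + p_{Folio}).
∂π/∂p_{Quill} = 215 − 6p_{Quill} + p_{Folio} = 0 ⇒ p_{Quill} = 215/6 + (1/6)p_{Folio}.
By symmetry p_{Folio} = p_{Quill}; substituting into the reaction function, (5/6)p_{Quill} = 215/6 and p_{Quill} = 43.
q_{Quill} = 176 − 3·43 + 43 = 90.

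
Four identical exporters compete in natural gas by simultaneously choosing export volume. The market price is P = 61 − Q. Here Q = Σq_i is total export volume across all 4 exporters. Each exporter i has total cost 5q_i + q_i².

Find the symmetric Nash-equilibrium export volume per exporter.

A representative exporter's profit is π_i = q_i(61 − Q) − 5q_i − q_i², with Q = q_i + Σ_{j≠i} q_j.
First-order condition: 56 − 4q_i − Σ_{j≠i} q_j = 0.
With identical exporters, set every q_j = q: then 56 − 4q − 3q = 0, i.e. q = 56/7 = 8.

8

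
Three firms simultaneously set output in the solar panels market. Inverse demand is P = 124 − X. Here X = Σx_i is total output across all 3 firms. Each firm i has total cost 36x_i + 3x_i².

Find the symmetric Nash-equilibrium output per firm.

8.8

A representative firm's profit is π_i = x_i(124 − X) − 36x_i − 3x_i², with X = x_i + Σ_{j≠i} x_j.
First-order condition: 88 − 8x_i − Σ_{j≠i} x_j = 0.
Imposing symmetry (x_j = x for all j) turns Σ_{j≠i} x_j into 2x, so 88 = 10x and x = 8.8.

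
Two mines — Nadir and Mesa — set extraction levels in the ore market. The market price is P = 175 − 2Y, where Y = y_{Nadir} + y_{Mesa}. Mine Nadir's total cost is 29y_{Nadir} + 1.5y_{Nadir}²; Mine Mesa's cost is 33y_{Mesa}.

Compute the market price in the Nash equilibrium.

Mine Nadir's profit: π = y_{Nadir}(175 − 2(y_{Nadir} + y_{Mesa})) − 29y_{Nadir} − 1.5y_{Nadir}².
∂π/∂y_{Nadir} = 146 − 7y_{Nadir} − 2y_{Mesa} = 0, so y_{Nadir} = 146/7 − (2/7)y_{Mesa}.
For Mesa: ∂π/∂y_{Mesa} = 142 − 4y_{Mesa} − 2y_{Nadir} = 0 ⇒ y_{Mesa} = 35.5 − 0.5y_{Nadir}.
Substituting the second reaction function into the first: y_{Nadir} = 146/7 − (2/7)(35.5 − 0.5y_{Nadir}), which gives (6/7)y_{Nadir} = 75/7 ⇒ y_{Nadir} = 12.5.
Then y_{Mesa} = 35.5 − 0.5·12.5 = 29.25.
Equilibrium price: P = 175 − 2·41.75 = 91.5.

91.5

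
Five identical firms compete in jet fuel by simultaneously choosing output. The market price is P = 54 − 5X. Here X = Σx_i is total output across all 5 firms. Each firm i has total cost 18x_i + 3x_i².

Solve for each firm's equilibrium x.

A representative firm's profit is π_i = x_i(54 − 5X) − 18x_i − 3x_i², with X = x_i + Σ_{j≠i} x_j.
First-order condition: 36 − 16x_i − 5Σ_{j≠i} x_j = 0.
With identical firms, set every x_j = x: then 36 − 16x − 20x = 0, i.e. x = 36/36 = 1.

1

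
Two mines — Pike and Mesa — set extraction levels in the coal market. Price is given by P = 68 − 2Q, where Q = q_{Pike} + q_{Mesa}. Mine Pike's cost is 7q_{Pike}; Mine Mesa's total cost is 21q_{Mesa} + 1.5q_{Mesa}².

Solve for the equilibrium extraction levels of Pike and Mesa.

Mine Pike's profit: π = q_{Pike}(68 − 2(q_{Pike} + q_{Mesa})) − 7q_{Pike}.
∂π/∂q_{Pike} = 61 − 4q_{Pike} − 2q_{Mesa} = 0, so q_{Pike} = 15.25 − 0.5q_{Mesa}.
For Mesa: ∂π/∂q_{Mesa} = 47 − 7q_{Mesa} − 2q_{Pike} = 0 ⇒ q_{Mesa} = 47/7 − (2/7)q_{Pike}.
Plugging q_{Mesa} into Pike's best response: q_{Pike} = 15.25 − 0.5(47/7 − (2/7)q_{Pike}) ⇒ (6/7)q_{Pike} = 333/28, so q_{Pike} = 13.875.
Then q_{Mesa} = 47/7 − (2/7)·13.875 = 2.75.

13.875, 2.75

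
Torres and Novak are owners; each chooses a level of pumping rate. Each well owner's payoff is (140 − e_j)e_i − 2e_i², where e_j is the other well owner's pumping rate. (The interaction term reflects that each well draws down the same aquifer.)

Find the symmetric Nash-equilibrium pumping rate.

28

Torres's payoff is (140 − e_N)e_T − 2e_T².
∂π/∂e_T = 140 − e_N − 4e_T = 0, so e_T = 35 − 0.25e_N.
Setting e_T = e_N in the reaction function: e_T = 35 − 0.25e_T, so e_T = 35 / 1.25 = 28.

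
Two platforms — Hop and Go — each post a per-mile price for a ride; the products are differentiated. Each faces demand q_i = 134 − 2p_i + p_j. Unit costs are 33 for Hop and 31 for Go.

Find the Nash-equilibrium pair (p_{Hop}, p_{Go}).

66.4, 65.6

Hop's profit: π = (p_{Hop} − 33)(134 − 2p_{Hop} + p_{Go}).
∂π/∂p_{Hop} = 200 − 4p_{Hop} + p_{Go} = 0 ⇒ p_{Hop} = 50 + 0.25p_{Go}.
Similarly p_{Go} = 49 + 0.25p_{Hop}.
Plugging p_{Go} into Hop's best response: p_{Hop} = 50 + 0.25(49 + 0.25p_{Hop}) ⇒ 0.9375p_{Hop} = 62.25, so p_{Hop} = 66.4.
Then p_{Go} = 49 + 0.25·66.4 = 65.6.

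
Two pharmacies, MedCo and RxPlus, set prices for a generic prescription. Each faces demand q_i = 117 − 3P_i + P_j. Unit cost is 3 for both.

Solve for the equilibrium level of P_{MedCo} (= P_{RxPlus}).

MedCo's profit: π = (P_{MedCo} − 3)(117 − 3P_{MedCo} + P_{RxPlus}).
∂π/∂P_{MedCo} = 126 − 6P_{MedCo} + P_{RxPlus} = 0 ⇒ P_{MedCo} = 21 + (1/6)P_{RxPlus}.
The game is symmetric, so in equilibrium P_{RxPlus} = P_{MedCo}: the reaction function gives (5/6)P_{MedCo} = 21, hence P_{MedCo} = 25.2.

25.2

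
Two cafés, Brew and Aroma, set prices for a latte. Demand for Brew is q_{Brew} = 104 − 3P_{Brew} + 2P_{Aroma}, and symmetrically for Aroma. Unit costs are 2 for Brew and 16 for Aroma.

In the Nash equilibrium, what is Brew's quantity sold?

84.375

Brew's profit: π = (P_{Brew} − 2)(104 − 3P_{Brew} + 2P_{Aroma}).
∂π/∂P_{Brew} = 110 − 6P_{Brew} + 2P_{Aroma} = 0 ⇒ P_{Brew} = 55/3 + (1/3)P_{Aroma}.
Similarly P_{Aroma} = 76/3 + (1/3)P_{Brew}.
Substituting the second reaction function into the first: P_{Brew} = 55/3 + (1/3)(76/3 + (1/3)P_{Brew}), which gives (8/9)P_{Brew} = 241/9 ⇒ P_{Brew} = 30.125.
Then P_{Aroma} = 76/3 + (1/3)·30.125 = 35.375.
q_{Brew} = 104 − 3·30.125 + 2·35.375 = 84.375.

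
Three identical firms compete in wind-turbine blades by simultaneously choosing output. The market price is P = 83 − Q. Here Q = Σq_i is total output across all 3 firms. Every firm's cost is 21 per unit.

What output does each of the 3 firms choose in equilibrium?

15.5

A representative firm's profit is π_i = q_i(83 − Q) − 21q_i, with Q = q_i + Σ_{j≠i} q_j.
First-order condition: 62 − 2q_i − Σ_{j≠i} q_j = 0.
With identical firms, set every q_j = q: then 62 − 2q − 2q = 0, i.e. q = 62/4 = 15.5.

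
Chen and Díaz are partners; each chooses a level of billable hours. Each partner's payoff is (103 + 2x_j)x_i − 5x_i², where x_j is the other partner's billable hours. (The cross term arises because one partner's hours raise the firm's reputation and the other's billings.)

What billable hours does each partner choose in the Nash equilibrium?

Chen's payoff is (103 + 2x_D)x_C − 5x_C².
∂π/∂x_C = 103 + 2x_D − 10x_C = 0, so x_C = 10.3 + 0.2x_D.
By symmetry x_D = x_C; substituting into the reaction function, 0.8x_C = 10.3 and x_C = 12.875.

12.875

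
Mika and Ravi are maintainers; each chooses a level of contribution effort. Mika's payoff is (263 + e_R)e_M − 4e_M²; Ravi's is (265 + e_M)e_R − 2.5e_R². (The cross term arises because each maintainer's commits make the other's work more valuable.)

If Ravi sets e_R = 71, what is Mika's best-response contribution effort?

41.75

Expanding Mika's payoff: 263e_M + e_Re_M − 4e_M².
∂π/∂e_M = 263 + e_R − 8e_M = 0, so e_M = 32.875 + 0.125e_R.
At e_R = 71: e_M = 32.875 + 0.125·71 = 41.75.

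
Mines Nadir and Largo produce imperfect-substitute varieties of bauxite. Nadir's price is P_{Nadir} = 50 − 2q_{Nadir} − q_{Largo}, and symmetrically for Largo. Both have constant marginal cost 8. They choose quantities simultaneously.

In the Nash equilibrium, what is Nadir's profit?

Mine Nadir's profit: π = q_{Nadir}(50 − 2q_{Nadir} − q_{Largo}) − 8q_{Nadir}.
∂π/∂q_{Nadir} = 42 − 4q_{Nadir} − q_{Largo} = 0 ⇒ q_{Nadir} = 10.5 − 0.25q_{Largo}.
The game is symmetric, so in equilibrium q_{Largo} = q_{Nadir}: the reaction function gives 1.25q_{Nadir} = 10.5, hence q_{Nadir} = 8.4.
P_{Nadir} = 50 − 2·8.4 − 8.4 = 24.8.
Profit = (24.8 − 8)·8.4 = 141.12.

141.12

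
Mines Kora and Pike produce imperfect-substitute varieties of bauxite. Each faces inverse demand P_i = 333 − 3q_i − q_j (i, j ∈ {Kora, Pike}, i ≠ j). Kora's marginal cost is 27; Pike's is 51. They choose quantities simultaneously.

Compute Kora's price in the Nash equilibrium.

Mine Kora's profit: π = q_{Kora}(333 − 3q_{Kora} − q_{Pike}) − 27q_{Kora}.
∂π/∂q_{Kora} = 306 − 6q_{Kora} − q_{Pike} = 0 ⇒ q_{Kora} = 51 − (1/6)q_{Pike}.
Similarly q_{Pike} = 47 − (1/6)q_{Kora}.
Solving the two reaction functions simultaneously: (1 − (−1/6)(−1/6))q_{Kora} = 51 − (1/6)·47, so (35/36)q_{Kora} = 259/6 and q_{Kora} = 44.4.
Then q_{Pike} = 47 − (1/6)·44.4 = 39.6.
P_{Kora} = 333 − 3·44.4 − 39.6 = 160.2.

160.2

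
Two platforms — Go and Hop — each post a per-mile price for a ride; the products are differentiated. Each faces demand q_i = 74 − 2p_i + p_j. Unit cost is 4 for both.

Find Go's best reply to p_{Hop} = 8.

Go's profit: π = (p_{Go} − 4)(74 − 2p_{Go} + p_{Hop}).
∂π/∂p_{Go} = 82 − 4p_{Go} + p_{Hop} = 0 ⇒ p_{Go} = 20.5 + 0.25p_{Hop}.
At p_{Hop} = 8: p_{Go} = 20.5 + 0.25·8 = 22.5.

22.5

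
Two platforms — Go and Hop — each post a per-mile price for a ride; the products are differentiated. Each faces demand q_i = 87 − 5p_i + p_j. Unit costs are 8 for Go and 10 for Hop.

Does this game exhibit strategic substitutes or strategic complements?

strategic complements

Go's profit: π = (p_{Go} − 8)(87 − 5p_{Go} + p_{Hop}).
∂π/∂p_{Go} = 127 − 10p_{Go} + p_{Hop} = 0 ⇒ p_{Go} = 12.7 + 0.1p_{Hop}.
The best-response slope dp_{Go}/dp_{Hop} = 0.1 > 0: the reaction function is upward-sloping, so the choices are strategic complements.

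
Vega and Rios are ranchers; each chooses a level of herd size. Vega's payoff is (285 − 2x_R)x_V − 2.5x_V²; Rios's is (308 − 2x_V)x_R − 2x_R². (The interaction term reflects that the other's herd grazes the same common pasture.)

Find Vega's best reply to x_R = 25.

47

Expanding Vega's payoff: 285x_V − 2x_Rx_V − 2.5x_V².
∂π/∂x_V = 285 − 2x_R − 5x_V = 0, so x_V = 57 − 0.4x_R.
At x_R = 25: x_V = 57 − 0.4·25 = 47.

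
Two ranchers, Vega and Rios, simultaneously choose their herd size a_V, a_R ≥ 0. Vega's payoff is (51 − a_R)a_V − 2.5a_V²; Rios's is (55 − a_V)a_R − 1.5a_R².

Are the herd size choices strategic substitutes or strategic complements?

Expanding Vega's payoff: 51a_V − a_Ra_V − 2.5a_V².
∂π/∂a_V = 51 − a_R − 5a_V = 0, so a_V = 10.2 − 0.2a_R.
The best-response slope da_V/da_R = −0.2 < 0: the reaction function is downward-sloping, so the choices are strategic substitutes.

strategic substitutes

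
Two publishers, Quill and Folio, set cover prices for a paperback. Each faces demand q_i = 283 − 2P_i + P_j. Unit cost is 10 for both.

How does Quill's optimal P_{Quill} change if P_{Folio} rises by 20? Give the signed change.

Quill's profit: π = (P_{Quill} − 10)(283 − 2P_{Quill} + P_{Folio}).
∂π/∂P_{Quill} = 303 − 4P_{Quill} + P_{Folio} = 0 ⇒ P_{Quill} = 75.75 + 0.25P_{Folio}.
The reaction-function slope is 0.25, so a 20-unit rise in P_{Folio} moves P_{Quill} by 0.25 × 20 = 5. Quill's best response rises — the actions are strategic complements.

5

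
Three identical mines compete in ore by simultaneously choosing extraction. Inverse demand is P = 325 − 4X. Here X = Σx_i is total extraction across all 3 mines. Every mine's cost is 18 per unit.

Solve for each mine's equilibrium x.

A representative mine's profit is π_i = x_i(325 − 4X) − 18x_i, with X = x_i + Σ_{j≠i} x_j.
First-order condition: 307 − 8x_i − 4Σ_{j≠i} x_j = 0.
Imposing symmetry (x_j = x for all j) turns Σ_{j≠i} x_j into 2x, so 307 = 16x and x = 19.1875.

19.1875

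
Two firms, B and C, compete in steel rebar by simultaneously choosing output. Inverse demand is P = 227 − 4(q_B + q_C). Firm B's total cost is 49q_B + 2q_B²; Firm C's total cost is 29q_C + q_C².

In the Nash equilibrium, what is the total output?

Firm B's profit: π = q_B(227 − 4(q_B + q_C)) − 49q_B − 2q_B².
∂π/∂q_B = 178 − 12q_B − 4q_C = 0, so q_B = 89/6 − (1/3)q_C.
For C: ∂π/∂q_C = 198 − 10q_C − 4q_B = 0 ⇒ q_C = 19.8 − 0.4q_B.
Plugging q_C into B's best response: q_B = 89/6 − (1/3)(19.8 − 0.4q_B) ⇒ (13/15)q_B = 247/30, so q_B = 9.5.
Then q_C = 19.8 − 0.4·9.5 = 16.
Total output: 9.5 + 16 = 25.5.

25.5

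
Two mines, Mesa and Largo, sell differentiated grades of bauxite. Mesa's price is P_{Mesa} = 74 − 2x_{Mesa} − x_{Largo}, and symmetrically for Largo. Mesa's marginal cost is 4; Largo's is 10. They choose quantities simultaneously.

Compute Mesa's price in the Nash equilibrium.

32.8

Mine Mesa's profit: π = x_{Mesa}(74 − 2x_{Mesa} − x_{Largo}) − 4x_{Mesa}.
∂π/∂x_{Mesa} = 70 − 4x_{Mesa} − x_{Largo} = 0 ⇒ x_{Mesa} = 17.5 − 0.25x_{Largo}.
Similarly x_{Largo} = 16 − 0.25x_{Mesa}.
Solving the two reaction functions simultaneously: (1 − (−0.25)(−0.25))x_{Mesa} = 17.5 − 0.25·16, so 0.9375x_{Mesa} = 13.5 and x_{Mesa} = 14.4.
Then x_{Largo} = 16 − 0.25·14.4 = 12.4.
P_{Mesa} = 74 − 2·14.4 − 12.4 = 32.8.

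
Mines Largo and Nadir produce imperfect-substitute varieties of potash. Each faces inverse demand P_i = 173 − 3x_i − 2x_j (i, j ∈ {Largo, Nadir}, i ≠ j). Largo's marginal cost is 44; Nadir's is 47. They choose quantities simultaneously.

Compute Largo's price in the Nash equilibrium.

92.9375

Mine Largo's profit: π = x_{Largo}(173 − 3x_{Largo} − 2x_{Nadir}) − 44x_{Largo}.
∂π/∂x_{Largo} = 129 − 6x_{Largo} − 2x_{Nadir} = 0 ⇒ x_{Largo} = 21.5 − (1/3)x_{Nadir}.
Similarly x_{Nadir} = 21 − (1/3)x_{Largo}.
Substituting the second reaction function into the first: x_{Largo} = 21.5 − (1/3)(21 − (1/3)x_{Largo}), which gives (8/9)x_{Largo} = 14.5 ⇒ x_{Largo} = 16.3125.
Then x_{Nadir} = 21 − (1/3)·16.3125 = 15.5625.
P_{Largo} = 173 − 3·16.3125 − 2·15.5625 = 92.9375.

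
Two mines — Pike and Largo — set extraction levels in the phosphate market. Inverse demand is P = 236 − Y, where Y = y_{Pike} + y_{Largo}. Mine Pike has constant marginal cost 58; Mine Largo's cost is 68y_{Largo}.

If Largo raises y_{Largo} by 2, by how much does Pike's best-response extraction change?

-1

Mine Pike's profit: π = y_{Pike}(236 − (y_{Pike} + y_{Largo})) − 58y_{Pike}.
∂π/∂y_{Pike} = 178 − 2y_{Pike} − y_{Largo} = 0, so y_{Pike} = 89 − 0.5y_{Largo}.
The reaction-function slope is −0.5, so a 2-unit rise in y_{Largo} moves y_{Pike} by −0.5 × 2 = −1. Pike's best response falls — the actions are strategic substitutes.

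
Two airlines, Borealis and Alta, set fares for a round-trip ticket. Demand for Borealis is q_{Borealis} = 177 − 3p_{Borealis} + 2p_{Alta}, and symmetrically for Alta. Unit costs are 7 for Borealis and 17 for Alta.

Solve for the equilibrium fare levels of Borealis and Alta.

Borealis's profit: π = (p_{Borealis} − 7)(177 − 3p_{Borealis} + 2p_{Alta}).
∂π/∂p_{Borealis} = 198 − 6p_{Borealis} + 2p_{Alta} = 0 ⇒ p_{Borealis} = 33 + (1/3)p_{Alta}.
Similarly p_{Alta} = 38 + (1/3)p_{Borealis}.
Substituting the second reaction function into the first: p_{Borealis} = 33 + (1/3)(38 + (1/3)p_{Borealis}), which gives (8/9)p_{Borealis} = 137/3 ⇒ p_{Borealis} = 51.375.
Then p_{Alta} = 38 + (1/3)·51.375 = 55.125.

51.375, 55.125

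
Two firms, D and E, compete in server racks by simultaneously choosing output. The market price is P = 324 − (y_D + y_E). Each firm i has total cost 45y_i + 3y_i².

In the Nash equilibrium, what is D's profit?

3844

Firm D's profit: π = y_D(324 − (y_D + y_E)) − 45y_D − 3y_D².
∂π/∂y_D = 279 − 8y_D − y_E = 0, so y_D = 34.875 − 0.125y_E.
The game is symmetric, so in equilibrium y_E = y_D: the reaction function gives 1.125y_D = 34.875, hence y_D = 31.
Price P = 324 − 62 = 262.
D's profit: (262 − 45)·31 − 3(31)² = 3844.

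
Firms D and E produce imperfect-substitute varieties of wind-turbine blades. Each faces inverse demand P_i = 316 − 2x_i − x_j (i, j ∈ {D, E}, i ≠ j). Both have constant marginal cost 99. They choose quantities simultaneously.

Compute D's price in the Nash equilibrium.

Firm D's profit: π = x_D(316 − 2x_D − x_E) − 99x_D.
∂π/∂x_D = 217 − 4x_D − x_E = 0 ⇒ x_D = 54.25 − 0.25x_E.
Setting x_D = x_E in the reaction function: x_D = 54.25 − 0.25x_D, so x_D = 54.25 / 1.25 = 43.4.
P_D = 316 − 2·43.4 − 43.4 = 185.8.

185.8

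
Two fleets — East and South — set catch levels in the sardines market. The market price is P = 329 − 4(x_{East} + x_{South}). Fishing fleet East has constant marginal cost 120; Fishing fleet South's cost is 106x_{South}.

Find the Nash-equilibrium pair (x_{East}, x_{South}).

Fishing fleet East's profit: π = x_{East}(329 − 4(x_{East} + x_{South})) − 120x_{East}.
∂π/∂x_{East} = 209 − 8x_{East} − 4x_{South} = 0, so x_{East} = 26.125 − 0.5x_{South}.
By the same steps for South: x_{South} = 27.875 − 0.5x_{East}.
Solving the two reaction functions simultaneously: (1 − (−0.5)(−0.5))x_{East} = 26.125 − 0.5·27.875, so 0.75x_{East} = 12.1875 and x_{East} = 16.25.
Then x_{South} = 27.875 − 0.5·16.25 = 19.75.

16.25, 19.75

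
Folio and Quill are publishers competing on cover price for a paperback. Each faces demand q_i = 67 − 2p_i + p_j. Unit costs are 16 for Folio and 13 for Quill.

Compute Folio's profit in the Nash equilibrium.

551.12

Folio's profit: π = (p_{Folio} − 16)(67 − 2p_{Folio} + p_{Quill}).
∂π/∂p_{Folio} = 99 − 4p_{Folio} + p_{Quill} = 0 ⇒ p_{Folio} = 24.75 + 0.25p_{Quill}.
Similarly p_{Quill} = 23.25 + 0.25p_{Folio}.
Solving the two reaction functions simultaneously: (1 − (0.25)(0.25))p_{Folio} = 24.75 + 0.25·23.25, so 0.9375p_{Folio} = 30.5625 and p_{Folio} = 32.6.
Then p_{Quill} = 23.25 + 0.25·32.6 = 31.4.
q_{Folio} = 67 − 2·32.6 + 31.4 = 33.2.
Profit = (32.6 − 16)·33.2 = 551.12.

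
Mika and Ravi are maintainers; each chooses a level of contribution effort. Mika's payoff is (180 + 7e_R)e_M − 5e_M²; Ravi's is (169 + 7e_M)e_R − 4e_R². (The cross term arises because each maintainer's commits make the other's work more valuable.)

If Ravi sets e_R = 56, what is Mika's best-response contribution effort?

57.2

Expanding Mika's payoff: 180e_M + 7e_Re_M − 5e_M².
∂π/∂e_M = 180 + 7e_R − 10e_M = 0, so e_M = 18 + 0.7e_R.
At e_R = 56: e_M = 18 + 0.7·56 = 57.2.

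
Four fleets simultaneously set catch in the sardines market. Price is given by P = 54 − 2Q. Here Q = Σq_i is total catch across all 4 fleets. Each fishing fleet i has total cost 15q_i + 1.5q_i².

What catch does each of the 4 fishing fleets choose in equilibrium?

A representative fishing fleet's profit is π_i = q_i(54 − 2Q) − 15q_i − 1.5q_i², with Q = q_i + Σ_{j≠i} q_j.
First-order condition: 39 − 7q_i − 2Σ_{j≠i} q_j = 0.
In a symmetric equilibrium every fishing fleet chooses the same q, so Σ_{j≠i} q_j = 3q. The condition becomes 39 − 13q = 0, giving q = 39/13 = 3.

3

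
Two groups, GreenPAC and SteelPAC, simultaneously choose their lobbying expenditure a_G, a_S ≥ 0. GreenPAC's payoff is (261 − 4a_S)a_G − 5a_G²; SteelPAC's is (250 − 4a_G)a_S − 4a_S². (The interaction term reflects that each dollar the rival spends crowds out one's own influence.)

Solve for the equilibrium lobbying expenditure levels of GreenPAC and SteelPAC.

17, 22.75

Expanding GreenPAC's payoff: 261a_G − 4a_Sa_G − 5a_G².
∂π/∂a_G = 261 − 4a_S − 10a_G = 0, so a_G = 26.1 − 0.4a_S.
Likewise for SteelPAC: a_S = 31.25 − 0.5a_G.
Plugging a_S into GreenPAC's best response: a_G = 26.1 − 0.4(31.25 − 0.5a_G) ⇒ 0.8a_G = 13.6, so a_G = 17.
Then a_S = 31.25 − 0.5·17 = 22.75.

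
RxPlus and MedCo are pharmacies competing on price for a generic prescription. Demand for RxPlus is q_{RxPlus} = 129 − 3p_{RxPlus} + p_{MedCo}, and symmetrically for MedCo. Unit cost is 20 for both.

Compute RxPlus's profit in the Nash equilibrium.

RxPlus's profit: π = (p_{RxPlus} − 20)(129 − 3p_{RxPlus} + p_{MedCo}).
∂π/∂p_{RxPlus} = 189 − 6p_{RxPlus} + p_{MedCo} = 0 ⇒ p_{RxPlus} = 31.5 + (1/6)p_{MedCo}.
The game is symmetric, so in equilibrium p_{MedCo} = p_{RxPlus}: the reaction function gives (5/6)p_{RxPlus} = 31.5, hence p_{RxPlus} = 37.8.
q_{RxPlus} = 129 − 3·37.8 + 37.8 = 53.4.
Profit = (37.8 − 20)·53.4 = 950.52.

950.52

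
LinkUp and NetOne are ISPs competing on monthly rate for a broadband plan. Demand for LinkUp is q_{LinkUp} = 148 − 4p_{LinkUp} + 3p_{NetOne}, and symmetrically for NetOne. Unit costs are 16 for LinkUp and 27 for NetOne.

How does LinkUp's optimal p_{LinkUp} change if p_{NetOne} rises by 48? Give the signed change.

LinkUp's profit: π = (p_{LinkUp} − 16)(148 − 4p_{LinkUp} + 3p_{NetOne}).
∂π/∂p_{LinkUp} = 212 − 8p_{LinkUp} + 3p_{NetOne} = 0 ⇒ p_{LinkUp} = 26.5 + 0.375p_{NetOne}.
The reaction-function slope is 0.375, so a 48-unit rise in p_{NetOne} moves p_{LinkUp} by 0.375 × 48 = 18. LinkUp's best response rises — the actions are strategic complements.

18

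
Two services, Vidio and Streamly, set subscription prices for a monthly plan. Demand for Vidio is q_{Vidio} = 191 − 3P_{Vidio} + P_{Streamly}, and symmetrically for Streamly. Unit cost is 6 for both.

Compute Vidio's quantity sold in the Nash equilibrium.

Vidio's profit: π = (P_{Vidio} − 6)(191 − 3P_{Vidio} + P_{Streamly}).
∂π/∂P_{Vidio} = 209 − 6P_{Vidio} + P_{Streamly} = 0 ⇒ P_{Vidio} = 209/6 + (1/6)P_{Streamly}.
By symmetry P_{Streamly} = P_{Vidio}; substituting into the reaction function, (5/6)P_{Vidio} = 209/6 and P_{Vidio} = 41.8.
q_{Vidio} = 191 − 3·41.8 + 41.8 = 107.4.

107.4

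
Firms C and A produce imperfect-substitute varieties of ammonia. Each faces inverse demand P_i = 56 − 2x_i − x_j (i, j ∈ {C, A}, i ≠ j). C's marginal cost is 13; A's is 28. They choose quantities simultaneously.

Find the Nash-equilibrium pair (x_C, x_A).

9.6, 4.6

Firm C's profit: π = x_C(56 − 2x_C − x_A) − 13x_C.
∂π/∂x_C = 43 − 4x_C − x_A = 0 ⇒ x_C = 10.75 − 0.25x_A.
Similarly x_A = 7 − 0.25x_C.
Substituting the second reaction function into the first: x_C = 10.75 − 0.25(7 − 0.25x_C), which gives 0.9375x_C = 9 ⇒ x_C = 9.6.
Then x_A = 7 − 0.25·9.6 = 4.6.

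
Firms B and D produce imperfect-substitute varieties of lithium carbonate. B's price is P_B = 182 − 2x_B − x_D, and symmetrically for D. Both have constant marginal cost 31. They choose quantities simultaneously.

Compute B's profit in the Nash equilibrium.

Firm B's profit: π = x_B(182 − 2x_B − x_D) − 31x_B.
∂π/∂x_B = 151 − 4x_B − x_D = 0 ⇒ x_B = 37.75 − 0.25x_D.
By symmetry x_D = x_B; substituting into the reaction function, 1.25x_B = 37.75 and x_B = 30.2.
P_B = 182 − 2·30.2 − 30.2 = 91.4.
Profit = (91.4 − 31)·30.2 = 1824.08.

1824.08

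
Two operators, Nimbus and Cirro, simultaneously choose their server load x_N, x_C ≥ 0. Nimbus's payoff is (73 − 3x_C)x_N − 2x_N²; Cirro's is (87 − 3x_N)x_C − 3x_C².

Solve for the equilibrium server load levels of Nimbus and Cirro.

Expanding Nimbus's payoff: 73x_N − 3x_Cx_N − 2x_N².
∂π/∂x_N = 73 − 3x_C − 4x_N = 0, so x_N = 18.25 − 0.75x_C.
Likewise for Cirro: x_C = 14.5 − 0.5x_N.
Plugging x_C into Nimbus's best response: x_N = 18.25 − 0.75(14.5 − 0.5x_N) ⇒ 0.625x_N = 7.375, so x_N = 11.8.
Then x_C = 14.5 − 0.5·11.8 = 8.6.

11.8, 8.6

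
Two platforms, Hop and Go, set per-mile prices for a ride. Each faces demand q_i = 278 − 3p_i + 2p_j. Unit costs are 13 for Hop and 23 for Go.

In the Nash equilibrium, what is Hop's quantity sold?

204.375

Hop's profit: π = (p_{Hop} − 13)(278 − 3p_{Hop} + 2p_{Go}).
∂π/∂p_{Hop} = 317 − 6p_{Hop} + 2p_{Go} = 0 ⇒ p_{Hop} = 317/6 + (1/3)p_{Go}.
Similarly p_{Go} = 347/6 + (1/3)p_{Hop}.
Solving the two reaction functions simultaneously: (1 − (1/3)(1/3))p_{Hop} = 317/6 + (1/3)·(347/6), so (8/9)p_{Hop} = 649/9 and p_{Hop} = 81.125.
Then p_{Go} = 347/6 + (1/3)·81.125 = 84.875.
q_{Hop} = 278 − 3·81.125 + 2·84.875 = 204.375.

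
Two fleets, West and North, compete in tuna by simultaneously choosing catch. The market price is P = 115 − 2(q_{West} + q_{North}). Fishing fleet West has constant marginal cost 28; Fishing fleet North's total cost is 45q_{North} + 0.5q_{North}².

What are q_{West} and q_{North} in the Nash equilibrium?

18.4375, 6.625

Fishing fleet West's profit: π = q_{West}(115 − 2(q_{West} + q_{North})) − 28q_{West}.
∂π/∂q_{West} = 87 − 4q_{West} − 2q_{North} = 0, so q_{West} = 21.75 − 0.5q_{North}.
For North: ∂π/∂q_{North} = 70 − 5q_{North} − 2q_{West} = 0 ⇒ q_{North} = 14 − 0.4q_{West}.
Plugging q_{North} into West's best response: q_{West} = 21.75 − 0.5(14 − 0.4q_{West}) ⇒ 0.8q_{West} = 14.75, so q_{West} = 18.4375.
Then q_{North} = 14 − 0.4·18.4375 = 6.625.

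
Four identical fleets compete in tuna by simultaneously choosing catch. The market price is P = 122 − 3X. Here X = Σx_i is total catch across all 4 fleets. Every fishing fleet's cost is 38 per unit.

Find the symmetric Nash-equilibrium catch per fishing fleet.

A representative fishing fleet's profit is π_i = x_i(122 − 3X) − 38x_i, with X = x_i + Σ_{j≠i} x_j.
First-order condition: 84 − 6x_i − 3Σ_{j≠i} x_j = 0.
With identical fishing fleets, set every x_j = x: then 84 − 6x − 9x = 0, i.e. x = 84/15 = 5.6.

5.6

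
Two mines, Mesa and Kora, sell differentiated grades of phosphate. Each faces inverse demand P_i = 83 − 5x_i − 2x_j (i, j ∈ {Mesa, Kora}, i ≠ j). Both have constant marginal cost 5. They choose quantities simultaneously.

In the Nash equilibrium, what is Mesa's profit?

211.25

Mine Mesa's profit: π = x_{Mesa}(83 − 5x_{Mesa} − 2x_{Kora}) − 5x_{Mesa}.
∂π/∂x_{Mesa} = 78 − 10x_{Mesa} − 2x_{Kora} = 0 ⇒ x_{Mesa} = 7.8 − 0.2x_{Kora}.
Setting x_{Mesa} = x_{Kora} in the reaction function: x_{Mesa} = 7.8 − 0.2x_{Mesa}, so x_{Mesa} = 7.8 / 1.2 = 6.5.
P_{Mesa} = 83 − 5·6.5 − 2·6.5 = 37.5.
Profit = (37.5 − 5)·6.5 = 211.25.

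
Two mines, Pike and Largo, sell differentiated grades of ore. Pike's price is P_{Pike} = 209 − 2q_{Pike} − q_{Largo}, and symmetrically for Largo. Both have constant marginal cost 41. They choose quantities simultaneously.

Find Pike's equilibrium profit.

Mine Pike's profit: π = q_{Pike}(209 − 2q_{Pike} − q_{Largo}) − 41q_{Pike}.
∂π/∂q_{Pike} = 168 − 4q_{Pike} − q_{Largo} = 0 ⇒ q_{Pike} = 42 − 0.25q_{Largo}.
Setting q_{Pike} = q_{Largo} in the reaction function: q_{Pike} = 42 − 0.25q_{Pike}, so q_{Pike} = 42 / 1.25 = 33.6.
P_{Pike} = 209 − 2·33.6 − 33.6 = 108.2.
Profit = (108.2 − 41)·33.6 = 2257.92.

2257.92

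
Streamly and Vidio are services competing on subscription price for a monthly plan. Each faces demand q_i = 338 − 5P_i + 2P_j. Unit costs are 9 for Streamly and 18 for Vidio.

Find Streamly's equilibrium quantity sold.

199.0625

Streamly's profit: π = (P_{Streamly} − 9)(338 − 5P_{Streamly} + 2P_{Vidio}).
∂π/∂P_{Streamly} = 383 − 10P_{Streamly} + 2P_{Vidio} = 0 ⇒ P_{Streamly} = 38.3 + 0.2P_{Vidio}.
Similarly P_{Vidio} = 42.8 + 0.2P_{Streamly}.
Substituting the second reaction function into the first: P_{Streamly} = 38.3 + 0.2(42.8 + 0.2P_{Streamly}), which gives 0.96P_{Streamly} = 46.86 ⇒ P_{Streamly} = 48.8125.
Then P_{Vidio} = 42.8 + 0.2·48.8125 = 52.5625.
q_{Streamly} = 338 − 5·48.8125 + 2·52.5625 = 199.0625.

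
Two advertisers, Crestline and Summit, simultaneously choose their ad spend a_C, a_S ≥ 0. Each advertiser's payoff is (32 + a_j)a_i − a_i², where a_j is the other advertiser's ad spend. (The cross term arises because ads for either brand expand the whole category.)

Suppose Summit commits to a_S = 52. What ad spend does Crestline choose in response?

Crestline's payoff is (32 + a_S)a_C − a_C².
∂π/∂a_C = 32 + a_S − 2a_C = 0, so a_C = 16 + 0.5a_S.
At a_S = 52: a_C = 16 + 0.5·52 = 42.

42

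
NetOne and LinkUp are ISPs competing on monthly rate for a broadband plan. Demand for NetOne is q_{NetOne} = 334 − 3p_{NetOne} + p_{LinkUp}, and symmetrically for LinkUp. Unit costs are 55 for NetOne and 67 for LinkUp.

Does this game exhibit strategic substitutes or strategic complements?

strategic complements

NetOne's profit: π = (p_{NetOne} − 55)(334 − 3p_{NetOne} + p_{LinkUp}).
∂π/∂p_{NetOne} = 499 − 6p_{NetOne} + p_{LinkUp} = 0 ⇒ p_{NetOne} = 499/6 + (1/6)p_{LinkUp}.
The best-response slope dp_{NetOne}/dp_{LinkUp} = 1/6 > 0: the reaction function is upward-sloping, so the choices are strategic complements.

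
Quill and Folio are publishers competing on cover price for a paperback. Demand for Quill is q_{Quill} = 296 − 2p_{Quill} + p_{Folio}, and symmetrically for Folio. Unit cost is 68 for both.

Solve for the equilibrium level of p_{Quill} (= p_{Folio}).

144

Quill's profit: π = (p_{Quill} − 68)(296 − 2p_{Quill} + p_{Folio}).
∂π/∂p_{Quill} = 432 − 4p_{Quill} + p_{Folio} = 0 ⇒ p_{Quill} = 108 + 0.25p_{Folio}.
Setting p_{Quill} = p_{Folio} in the reaction function: p_{Quill} = 108 + 0.25p_{Quill}, so p_{Quill} = 108 / 0.75 = 144.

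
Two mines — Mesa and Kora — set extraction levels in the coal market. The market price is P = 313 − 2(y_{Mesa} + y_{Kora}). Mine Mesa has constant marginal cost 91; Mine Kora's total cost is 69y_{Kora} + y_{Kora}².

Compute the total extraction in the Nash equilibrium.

Mine Mesa's profit: π = y_{Mesa}(313 − 2(y_{Mesa} + y_{Kora})) − 91y_{Mesa}.
∂π/∂y_{Mesa} = 222 − 4y_{Mesa} − 2y_{Kora} = 0, so y_{Mesa} = 55.5 − 0.5y_{Kora}.
For Kora: ∂π/∂y_{Kora} = 244 − 6y_{Kora} − 2y_{Mesa} = 0 ⇒ y_{Kora} = 122/3 − (1/3)y_{Mesa}.
Solving the two reaction functions simultaneously: (1 − (−0.5)(−1/3))y_{Mesa} = 55.5 − 0.5·(122/3), so (5/6)y_{Mesa} = 211/6 and y_{Mesa} = 42.2.
Then y_{Kora} = 122/3 − (1/3)·42.2 = 26.6.
Total extraction: 42.2 + 26.6 = 68.8.

68.8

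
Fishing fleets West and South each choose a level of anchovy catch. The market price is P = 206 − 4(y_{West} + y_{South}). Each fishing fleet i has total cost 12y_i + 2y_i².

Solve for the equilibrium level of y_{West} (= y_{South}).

Fishing fleet West's profit: π = y_{West}(206 − 4(y_{West} + y_{South})) − 12y_{West} − 2y_{West}².
∂π/∂y_{West} = 194 − 12y_{West} − 4y_{South} = 0, so y_{West} = 97/6 − (1/3)y_{South}.
By symmetry y_{South} = y_{West}; substituting into the reaction function, (4/3)y_{West} = 97/6 and y_{West} = 12.125.

12.125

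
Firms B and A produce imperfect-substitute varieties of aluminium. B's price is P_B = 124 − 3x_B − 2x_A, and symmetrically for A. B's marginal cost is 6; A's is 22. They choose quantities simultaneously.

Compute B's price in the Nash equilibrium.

Firm B's profit: π = x_B(124 − 3x_B − 2x_A) − 6x_B.
∂π/∂x_B = 118 − 6x_B − 2x_A = 0 ⇒ x_B = 59/3 − (1/3)x_A.
Similarly x_A = 17 − (1/3)x_B.
Plugging x_A into B's best response: x_B = 59/3 − (1/3)(17 − (1/3)x_B) ⇒ (8/9)x_B = 14, so x_B = 15.75.
Then x_A = 17 − (1/3)·15.75 = 11.75.
P_B = 124 − 3·15.75 − 2·11.75 = 53.25.

53.25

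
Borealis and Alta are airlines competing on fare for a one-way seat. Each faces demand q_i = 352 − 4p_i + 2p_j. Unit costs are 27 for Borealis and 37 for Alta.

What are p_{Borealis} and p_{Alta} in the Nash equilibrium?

78, 82

Borealis's profit: π = (p_{Borealis} − 27)(352 − 4p_{Borealis} + 2p_{Alta}).
∂π/∂p_{Borealis} = 460 − 8p_{Borealis} + 2p_{Alta} = 0 ⇒ p_{Borealis} = 57.5 + 0.25p_{Alta}.
Similarly p_{Alta} = 62.5 + 0.25p_{Borealis}.
Plugging p_{Alta} into Borealis's best response: p_{Borealis} = 57.5 + 0.25(62.5 + 0.25p_{Borealis}) ⇒ 0.9375p_{Borealis} = 73.125, so p_{Borealis} = 78.
Then p_{Alta} = 62.5 + 0.25·78 = 82.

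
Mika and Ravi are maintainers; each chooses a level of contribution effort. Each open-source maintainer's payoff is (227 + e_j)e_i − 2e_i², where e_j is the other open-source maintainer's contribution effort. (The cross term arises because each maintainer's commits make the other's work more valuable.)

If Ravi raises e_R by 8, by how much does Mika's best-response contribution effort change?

2

Mika's payoff is (227 + e_R)e_M − 2e_M².
∂π/∂e_M = 227 + e_R − 4e_M = 0, so e_M = 56.75 + 0.25e_R.
The reaction-function slope is 0.25, so an 8-unit rise in e_R moves e_M by 0.25 × 8 = 2. Mika's best response rises — the actions are strategic complements.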